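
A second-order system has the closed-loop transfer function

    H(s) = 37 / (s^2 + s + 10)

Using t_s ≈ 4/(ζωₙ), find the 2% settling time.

Comparing s^2 + s + 10 to s^2 + 2ζωₙs + ωₙ²: ωₙ = √10 ≈ 3.162 rad/s and ζ = 1/(2·√10) ≈ 0.1581.
ζωₙ = 1/2 = 0.5, so t_s ≈ 4/(ζωₙ) = 4/0.5 = 8 s.

t_s ≈ 8 s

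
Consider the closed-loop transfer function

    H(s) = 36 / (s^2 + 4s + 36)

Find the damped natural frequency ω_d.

ω_d ≈ 5.657 rad/s

Comparing s^2 + 4s + 36 to s^2 + 2ζωₙs + ωₙ²: ωₙ = 6 rad/s and ζ = 4/(2·6) ≈ 0.3333.
ζωₙ = 4/2 = 2, so ω_d = ωₙ√(1−ζ²) = √(ωₙ² − (ζωₙ)²) = √(36 − 2²) = √32 ≈ 5.657 rad/s.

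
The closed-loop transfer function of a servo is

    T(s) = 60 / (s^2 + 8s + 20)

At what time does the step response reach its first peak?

Comparing s^2 + 8s + 20 to s^2 + 2ζωₙs + ωₙ²: ωₙ = √20 ≈ 4.472 rad/s and ζ = 8/(2·√20) ≈ 0.8944.
ζωₙ = 8/2 = 4, so ω_d = ωₙ√(1−ζ²) = √(ωₙ² − (ζωₙ)²) = √(20 − 4²) = √4 = 2 rad/s.
t_p = π/ω_d = π/2 ≈ 1.571 s.

t_p ≈ 1.571 s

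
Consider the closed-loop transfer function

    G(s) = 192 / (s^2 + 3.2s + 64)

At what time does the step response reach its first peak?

t_p ≈ 0.4008 s

Comparing s^2 + 3.2s + 64 to s^2 + 2ζωₙs + ωₙ²: ωₙ = 8 rad/s and ζ = 3.2/(2·8) = 0.2.
ζωₙ = 3.2/2 = 1.6, so ω_d = ωₙ√(1−ζ²) = √(ωₙ² − (ζωₙ)²) = √(64 − 1.6²) = √61.44 ≈ 7.838 rad/s.
t_p = π/ω_d = π/7.838 ≈ 0.4008 s.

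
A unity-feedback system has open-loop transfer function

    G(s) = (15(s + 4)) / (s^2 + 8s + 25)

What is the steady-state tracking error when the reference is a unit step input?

G(s) has no poles at the origin.
This is a Type 0 system. Kp = lim_{s→0} G(s) = 60/25 = 12/5.
e_ss = 1/(1 + Kp) = 1/(1 + 12/5) = 5/17 ≈ 0.2941.

e_ss = 0.2941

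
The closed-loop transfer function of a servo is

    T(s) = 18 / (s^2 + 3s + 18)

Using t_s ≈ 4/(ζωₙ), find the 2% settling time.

t_s ≈ 2.667 s

Comparing s^2 + 3s + 18 to s^2 + 2ζωₙs + ωₙ²: ωₙ = √18 ≈ 4.243 rad/s and ζ = 3/(2·√18) ≈ 0.3536.
ζωₙ = 3/2 = 1.5, so t_s ≈ 4/(ζωₙ) = 4/1.5 ≈ 2.667 s.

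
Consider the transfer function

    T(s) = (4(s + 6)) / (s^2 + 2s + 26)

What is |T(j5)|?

|T(j5)| ≈ 3.109

Substitute s = j5: numerator = 24 + j20, denominator = 1 + j10.
|T(j5)| = |24 + j20| / |1 + j10| = 31.241 / 10.050 ≈ 3.109.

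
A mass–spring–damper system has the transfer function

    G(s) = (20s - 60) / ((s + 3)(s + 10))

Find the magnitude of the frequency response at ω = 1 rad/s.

|G(j1)| ≈ 1.990

Substitute s = j1: numerator = -60 + j20, denominator = 29 + j13.
|G(j1)| = |-60 + j20| / |29 + j13| = 63.246 / 31.780 ≈ 1.990.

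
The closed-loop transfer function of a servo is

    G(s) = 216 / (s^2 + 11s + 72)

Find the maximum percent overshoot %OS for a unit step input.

Comparing s^2 + 11s + 72 to s^2 + 2ζωₙs + ωₙ²: ωₙ = √72 ≈ 8.485 rad/s and ζ = 11/(2·√72) ≈ 0.6482.
%OS = 100·exp(−πζ/√(1−ζ²)) = 100·exp(−π·0.6482/√(1−0.6482²)) ≈ 6.90%.

%OS ≈ 6.90%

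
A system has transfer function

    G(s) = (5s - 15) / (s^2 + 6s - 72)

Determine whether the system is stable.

The denominator s^2 + 6s - 72 factors as (s - 6)(s + 12), giving poles at s = 6, -12.
Since the pole(s) at s = 6 lie in the right half-plane, the system is unstable.

unstable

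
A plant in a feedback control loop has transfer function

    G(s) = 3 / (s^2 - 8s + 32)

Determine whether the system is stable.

unstable

The denominator s^2 - 8s + 32 factors as (s^2 - 8s + 32), giving poles at s = 4 + 4j, 4 - 4j.
Since the pole(s) at s = 4 + 4j, 4 - 4j lie in the right half-plane, the system is unstable.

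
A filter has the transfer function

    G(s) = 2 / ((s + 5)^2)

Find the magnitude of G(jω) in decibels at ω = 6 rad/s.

|G(j6)|_dB ≈ -29.7 dB

Substitute s = j6: numerator = 2, denominator = -11 + j60.
|G(j6)| = |2| / |-11 + j60| = 2 / 61 ≈ 0.03279.
In decibels: 20·log₁₀(0.03279) ≈ -29.7 dB.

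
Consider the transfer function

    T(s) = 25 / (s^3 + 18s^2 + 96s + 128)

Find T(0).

T(0) = 25/128 ≈ 0.1953

Set s = 0: T(0) = (25) / (128) = 25/128.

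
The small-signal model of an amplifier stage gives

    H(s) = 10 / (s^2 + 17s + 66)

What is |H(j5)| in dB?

Substitute s = j5: numerator = 10, denominator = 41 + j85.
|H(j5)| = |10| / |41 + j85| = 10 / 94.372 ≈ 0.1060.
In decibels: 20·log₁₀(0.1060) ≈ -19.5 dB.

|H(j5)|_dB ≈ -19.5 dB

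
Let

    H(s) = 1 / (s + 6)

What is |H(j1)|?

Substitute s = j1: numerator = 1, denominator = 6 + j1.
|H(j1)| = |1| / |6 + j1| = 1 / 6.0828 ≈ 0.1644.

|H(j1)| ≈ 0.1644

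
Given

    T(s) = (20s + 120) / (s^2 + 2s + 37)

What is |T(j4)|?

Substitute s = j4: numerator = 120 + j80, denominator = 21 + j8.
|T(j4)| = |120 + j80| / |21 + j8| = 144.22 / 22.472 ≈ 6.418.

|T(j4)| ≈ 6.418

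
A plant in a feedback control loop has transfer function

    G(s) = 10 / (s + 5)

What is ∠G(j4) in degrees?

∠G(j4) ≈ -38.66°

At s = j4: numerator = 10, denominator = 5 + j4.
∠G = ∠num − ∠den = 0° − (38.660°) = -38.66°.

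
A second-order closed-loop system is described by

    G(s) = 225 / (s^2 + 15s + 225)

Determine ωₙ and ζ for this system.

Compare the denominator to the standard form s^2 + 2ζωₙs + ωₙ².
ωₙ² = 225, so ωₙ = 15 rad/s.
2ζωₙ = 15, so ζ = 15/(2·15) = 0.5.

ωₙ = 15 rad/s, ζ = 0.5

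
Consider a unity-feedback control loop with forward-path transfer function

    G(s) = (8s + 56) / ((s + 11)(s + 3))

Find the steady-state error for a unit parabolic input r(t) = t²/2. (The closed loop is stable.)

e_ss = ∞

G(s) has no poles at the origin.
This is a Type 0 system; Ka = lim_{s→0} s^2·G(s) = 0, so the steady-state error for a parabola input is infinite.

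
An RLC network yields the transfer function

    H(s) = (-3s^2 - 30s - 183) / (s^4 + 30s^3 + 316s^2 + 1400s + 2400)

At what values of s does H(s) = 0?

Set the numerator to zero: -3s^2 - 30s - 183 = 0, i.e. -3·(s^2 + 10s + 61) = 0.
Factoring: (s^2 + 10s + 61) = 0.

s = -5 ± 6j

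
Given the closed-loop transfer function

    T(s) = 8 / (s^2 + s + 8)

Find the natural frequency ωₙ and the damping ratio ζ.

Compare the denominator to the standard form s^2 + 2ζωₙs + ωₙ².
ωₙ² = 8, so ωₙ = √8 ≈ 2.828 rad/s.
2ζωₙ = 1, so ζ = 1/(2·√8) ≈ 0.1768.
With ζ = 0.1768 the response is underdamped.

ωₙ ≈ 2.828 rad/s, ζ ≈ 0.1768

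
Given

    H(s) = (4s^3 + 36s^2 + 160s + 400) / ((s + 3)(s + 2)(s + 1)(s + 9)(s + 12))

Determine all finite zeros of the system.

s = -5, -2 ± 4j

Set the numerator to zero: 4s^3 + 36s^2 + 160s + 400 = 0, i.e. 4·(s^3 + 9s^2 + 40s + 100) = 0.
Factoring: (s + 5)(s^2 + 4s + 20) = 0.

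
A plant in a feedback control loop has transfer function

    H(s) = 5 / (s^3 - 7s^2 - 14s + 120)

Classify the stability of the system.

The denominator s^3 - 7s^2 - 14s + 120 factors as (s - 6)(s - 5)(s + 4), giving poles at s = 6, 5, -4.
Since the pole(s) at s = 6, 5 lie in the right half-plane, the system is unstable.

unstable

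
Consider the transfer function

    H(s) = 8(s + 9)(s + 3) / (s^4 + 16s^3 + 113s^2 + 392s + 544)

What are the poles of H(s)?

s = -4 + 4j, -4 - 4j, -4 + j, -4 - j

The poles are the roots of the denominator s^4 + 16s^3 + 113s^2 + 392s + 544 = 0.
No real roots exist; factor into two real quadratics: (s^2 + 8s + 32)(s^2 + 8s + 17) = 0.
Each quadratic gives a conjugate pair via the quadratic formula.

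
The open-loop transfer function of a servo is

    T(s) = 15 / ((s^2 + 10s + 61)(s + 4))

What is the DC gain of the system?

Set s = 0: T(0) = (15) / (244) = 15/244.

T(0) = 15/244 ≈ 0.06148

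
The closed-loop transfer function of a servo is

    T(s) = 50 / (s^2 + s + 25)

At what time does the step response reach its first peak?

t_p ≈ 0.6315 s

Comparing s^2 + s + 25 to s^2 + 2ζωₙs + ωₙ²: ωₙ = 5 rad/s and ζ = 1/(2·5) = 0.1.
ζωₙ = 1/2 = 0.5, so ω_d = ωₙ√(1−ζ²) = √(ωₙ² − (ζωₙ)²) = √(25 − 0.5²) = √24.75 ≈ 4.975 rad/s.
t_p = π/ω_d = π/4.975 ≈ 0.6315 s.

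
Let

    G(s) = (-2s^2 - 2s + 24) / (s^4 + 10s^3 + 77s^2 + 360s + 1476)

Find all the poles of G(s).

The poles are the roots of the denominator s^4 + 10s^3 + 77s^2 + 360s + 1476 = 0.
No real roots exist; factor into two real quadratics: (s^2 + 36)(s^2 + 10s + 41) = 0.
Each quadratic gives a conjugate pair via the quadratic formula.

s = ±6j, -5 ± 4j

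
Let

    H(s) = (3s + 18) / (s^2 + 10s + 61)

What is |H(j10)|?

|H(j10)| ≈ 0.3259

Substitute s = j10: numerator = 18 + j30, denominator = -39 + j100.
|H(j10)| = |18 + j30| / |-39 + j100| = 34.986 / 107.34 ≈ 0.3259.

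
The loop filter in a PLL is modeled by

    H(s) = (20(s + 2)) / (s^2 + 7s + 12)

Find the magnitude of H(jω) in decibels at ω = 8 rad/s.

|H(j8)|_dB ≈ 6.68 dB

Substitute s = j8: numerator = 40 + j160, denominator = -52 + j56.
|H(j8)| = |40 + j160| / |-52 + j56| = 164.92 / 76.420 ≈ 2.158.
In decibels: 20·log₁₀(2.158) ≈ 6.68 dB.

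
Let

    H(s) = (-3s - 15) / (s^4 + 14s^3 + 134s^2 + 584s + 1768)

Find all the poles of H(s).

The poles are the roots of the denominator s^4 + 14s^3 + 134s^2 + 584s + 1768 = 0.
No real roots exist; factor into two real quadratics: (s^2 + 6s + 34)(s^2 + 8s + 52) = 0.
Each quadratic gives a conjugate pair via the quadratic formula.

s = -3 ± 5j, -4 ± 6j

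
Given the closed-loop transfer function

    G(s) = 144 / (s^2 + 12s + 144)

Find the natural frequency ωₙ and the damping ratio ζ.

Compare the denominator to the standard form s^2 + 2ζωₙs + ωₙ².
ωₙ² = 144, so ωₙ = 12 rad/s.
2ζωₙ = 12, so ζ = 12/(2·12) = 0.5.
With ζ = 0.5 the response is underdamped.

ωₙ = 12 rad/s, ζ = 0.5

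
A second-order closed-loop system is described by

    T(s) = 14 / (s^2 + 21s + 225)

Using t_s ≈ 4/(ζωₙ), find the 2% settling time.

Comparing s^2 + 21s + 225 to s^2 + 2ζωₙs + ωₙ²: ωₙ = 15 rad/s and ζ = 21/(2·15) = 0.7.
ζωₙ = 21/2 = 10.5, so t_s ≈ 4/(ζωₙ) = 4/10.5 ≈ 0.3810 s.

t_s ≈ 0.3810 s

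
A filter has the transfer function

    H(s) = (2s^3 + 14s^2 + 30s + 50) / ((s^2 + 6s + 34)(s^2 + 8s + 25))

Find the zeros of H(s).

s = -5, -1 ± 2j

Set the numerator to zero: 2s^3 + 14s^2 + 30s + 50 = 0, i.e. 2·(s^3 + 7s^2 + 15s + 25) = 0.
Factoring: (s + 5)(s^2 + 2s + 5) = 0.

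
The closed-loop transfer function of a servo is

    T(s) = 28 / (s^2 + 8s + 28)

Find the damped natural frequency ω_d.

Comparing s^2 + 8s + 28 to s^2 + 2ζωₙs + ωₙ²: ωₙ = √28 ≈ 5.292 rad/s and ζ = 8/(2·√28) ≈ 0.7559.
ζωₙ = 8/2 = 4, so ω_d = ωₙ√(1−ζ²) = √(ωₙ² − (ζωₙ)²) = √(28 − 4²) = √12 ≈ 3.464 rad/s.

ω_d ≈ 3.464 rad/s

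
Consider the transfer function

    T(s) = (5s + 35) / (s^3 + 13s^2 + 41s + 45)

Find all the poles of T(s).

The poles are the roots of the denominator s^3 + 13s^2 + 41s + 45 = 0.
Trying s = -9: the polynomial evaluates to 0, so (s + 9) is a factor.
Dividing out leaves s^2 + 4s + 5 = 0.
The quadratic formula then gives s = -2 ± 1j.

s = -2 + j, -2 - j, -9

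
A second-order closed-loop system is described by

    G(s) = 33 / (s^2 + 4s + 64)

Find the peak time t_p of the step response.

t_p ≈ 0.4056 s

Comparing s^2 + 4s + 64 to s^2 + 2ζωₙs + ωₙ²: ωₙ = 8 rad/s and ζ = 4/(2·8) = 0.25.
ζωₙ = 4/2 = 2, so ω_d = ωₙ√(1−ζ²) = √(ωₙ² − (ζωₙ)²) = √(64 − 2²) = √60 ≈ 7.746 rad/s.
t_p = π/ω_d = π/7.746 ≈ 0.4056 s.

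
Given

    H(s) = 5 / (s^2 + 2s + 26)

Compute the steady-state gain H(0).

Set s = 0: H(0) = (5) / (26) = 5/26.

H(0) = 5/26 ≈ 0.1923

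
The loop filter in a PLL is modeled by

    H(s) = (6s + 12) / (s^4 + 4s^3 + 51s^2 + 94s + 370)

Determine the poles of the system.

s = -1 + 6j, -1 - 6j, -1 + 3j, -1 - 3j

The poles are the roots of the denominator s^4 + 4s^3 + 51s^2 + 94s + 370 = 0.
No real roots exist; factor into two real quadratics: (s^2 + 2s + 37)(s^2 + 2s + 10) = 0.
Each quadratic gives a conjugate pair via the quadratic formula.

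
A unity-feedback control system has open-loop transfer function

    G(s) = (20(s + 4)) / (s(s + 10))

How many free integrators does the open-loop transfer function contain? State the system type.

Type 1

The denominator has 1 factor of s at the origin (free integrator), so this is a Type 1 system.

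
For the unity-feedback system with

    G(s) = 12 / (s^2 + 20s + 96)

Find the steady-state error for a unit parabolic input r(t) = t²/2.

e_ss = ∞

G(s) has no poles at the origin.
This is a Type 0 system; Ka = lim_{s→0} s^2·G(s) = 0, so the steady-state error for a parabola input is infinite.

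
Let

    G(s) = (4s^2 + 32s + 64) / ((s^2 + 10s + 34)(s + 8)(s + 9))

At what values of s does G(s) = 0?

Set the numerator to zero: 4s^2 + 32s + 64 = 0, i.e. 4·(s^2 + 8s + 16) = 0.
Factoring: (s + 4)^2 = 0.

s = -4, -4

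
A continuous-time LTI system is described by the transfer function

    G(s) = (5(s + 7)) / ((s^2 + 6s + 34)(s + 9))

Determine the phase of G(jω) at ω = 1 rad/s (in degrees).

∠G(j1) ≈ -8.515°

At s = j1: numerator = 35 + j5, denominator = 291 + j87.
∠G = ∠num − ∠den = 8.1301° − (16.645°) = -8.515°.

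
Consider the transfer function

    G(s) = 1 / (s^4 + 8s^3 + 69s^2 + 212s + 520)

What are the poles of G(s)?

s = -2 + 6j, -2 - 6j, -2 + 3j, -2 - 3j

The poles are the roots of the denominator s^4 + 8s^3 + 69s^2 + 212s + 520 = 0.
No real roots exist; factor into two real quadratics: (s^2 + 4s + 40)(s^2 + 4s + 13) = 0.
Each quadratic gives a conjugate pair via the quadratic formula.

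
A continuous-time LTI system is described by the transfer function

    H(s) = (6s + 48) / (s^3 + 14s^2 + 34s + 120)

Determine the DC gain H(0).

H(0) = 2/5 ≈ 0.4000

Set s = 0: H(0) = (48) / (120) = 2/5.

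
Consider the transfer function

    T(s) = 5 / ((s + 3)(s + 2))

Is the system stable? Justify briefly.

stable

The poles can be read from the denominator factors: s = -3, -2.
Since all poles lie strictly in the left half-plane, the system is stable.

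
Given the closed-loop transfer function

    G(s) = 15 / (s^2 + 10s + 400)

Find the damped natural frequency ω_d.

ω_d ≈ 19.36 rad/s

Comparing s^2 + 10s + 400 to s^2 + 2ζωₙs + ωₙ²: ωₙ = 20 rad/s and ζ = 10/(2·20) = 0.25.
ζωₙ = 10/2 = 5, so ω_d = ωₙ√(1−ζ²) = √(ωₙ² − (ζωₙ)²) = √(400 − 5²) = √375 ≈ 19.36 rad/s.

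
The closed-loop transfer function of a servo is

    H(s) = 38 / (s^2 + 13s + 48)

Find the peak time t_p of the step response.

Comparing s^2 + 13s + 48 to s^2 + 2ζωₙs + ωₙ²: ωₙ = √48 ≈ 6.928 rad/s and ζ = 13/(2·√48) ≈ 0.9382.
ζωₙ = 13/2 = 6.5, so ω_d = ωₙ√(1−ζ²) = √(ωₙ² − (ζωₙ)²) = √(48 − 6.5²) = √5.75 ≈ 2.398 rad/s.
t_p = π/ω_d = π/2.398 ≈ 1.310 s.

t_p ≈ 1.310 s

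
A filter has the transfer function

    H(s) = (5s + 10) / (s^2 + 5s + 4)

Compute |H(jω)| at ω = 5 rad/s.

|H(j5)| ≈ 0.8247

Substitute s = j5: numerator = 10 + j25, denominator = -21 + j25.
|H(j5)| = |10 + j25| / |-21 + j25| = 26.926 / 32.650 ≈ 0.8247.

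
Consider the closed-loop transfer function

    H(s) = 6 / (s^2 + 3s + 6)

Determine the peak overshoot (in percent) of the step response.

%OS ≈ 8.77%

Comparing s^2 + 3s + 6 to s^2 + 2ζωₙs + ωₙ²: ωₙ = √6 ≈ 2.449 rad/s and ζ = 3/(2·√6) ≈ 0.6124.
%OS = 100·exp(−πζ/√(1−ζ²)) = 100·exp(−π·0.6124/√(1−0.6124²)) ≈ 8.77%.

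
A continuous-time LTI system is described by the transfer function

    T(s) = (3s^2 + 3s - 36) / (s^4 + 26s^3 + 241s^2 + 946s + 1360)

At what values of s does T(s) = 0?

s = -4, 3

Set the numerator to zero: 3s^2 + 3s - 36 = 0, i.e. 3·(s^2 + s - 12) = 0.
Factoring: (s + 4)(s - 3) = 0.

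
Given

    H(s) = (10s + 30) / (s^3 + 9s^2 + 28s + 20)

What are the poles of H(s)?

s = -4 ± 2j, -1

The poles are the roots of the denominator s^3 + 9s^2 + 28s + 20 = 0.
Trying s = -1: the polynomial evaluates to 0, so (s + 1) is a factor.
Dividing out leaves s^2 + 8s + 20 = 0.
The quadratic formula then gives s = -4 ± 2j.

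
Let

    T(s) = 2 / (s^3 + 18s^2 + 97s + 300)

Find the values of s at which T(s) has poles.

The poles are the roots of the denominator s^3 + 18s^2 + 97s + 300 = 0.
Trying s = -12: the polynomial evaluates to 0, so (s + 12) is a factor.
Dividing out leaves s^2 + 6s + 25 = 0.
The quadratic formula then gives s = -3 ± 4j.

s = -3 + 4j, -3 - 4j, -12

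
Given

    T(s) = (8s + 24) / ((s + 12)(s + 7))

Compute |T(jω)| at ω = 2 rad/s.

Substitute s = j2: numerator = 24 + j16, denominator = 80 + j38.
|T(j2)| = |24 + j16| / |80 + j38| = 28.844 / 88.566 ≈ 0.3257.

|T(j2)| ≈ 0.3257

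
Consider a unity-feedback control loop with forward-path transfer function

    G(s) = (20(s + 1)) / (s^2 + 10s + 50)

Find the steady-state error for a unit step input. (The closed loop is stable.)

e_ss = 0.7143

G(s) has no poles at the origin.
This is a Type 0 system. Kp = lim_{s→0} G(s) = 20/50 = 2/5.
e_ss = 1/(1 + Kp) = 1/(1 + 2/5) = 5/7 ≈ 0.7143.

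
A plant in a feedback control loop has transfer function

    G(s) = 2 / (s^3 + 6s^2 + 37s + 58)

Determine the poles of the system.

s = -2 + 5j, -2 - 5j, -2

The poles are the roots of the denominator s^3 + 6s^2 + 37s + 58 = 0.
Trying s = -2: the polynomial evaluates to 0, so (s + 2) is a factor.
Dividing out leaves s^2 + 4s + 29 = 0.
The quadratic formula then gives s = -2 ± 5j.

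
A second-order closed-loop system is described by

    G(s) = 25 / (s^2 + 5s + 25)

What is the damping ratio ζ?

Compare the denominator to the standard form s^2 + 2ζωₙs + ωₙ².
ωₙ² = 25, so ωₙ = 5 rad/s.
2ζωₙ = 5, so ζ = 5/(2·5) = 0.5.

ζ = 0.5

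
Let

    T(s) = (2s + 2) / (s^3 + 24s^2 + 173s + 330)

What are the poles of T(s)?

The poles are the roots of the denominator s^3 + 24s^2 + 173s + 330 = 0.
Trying s = -10: the polynomial evaluates to 0, so (s + 10) is a factor.
Dividing out leaves s^2 + 14s + 33 = 0.
Factoring the quadratic: (s + 3)(s + 11) = 0.

s = -10, -3, -11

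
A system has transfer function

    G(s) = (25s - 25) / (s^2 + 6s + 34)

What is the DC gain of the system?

Set s = 0: G(0) = (-25) / (34) = -25/34.

G(0) = -25/34 ≈ -0.7353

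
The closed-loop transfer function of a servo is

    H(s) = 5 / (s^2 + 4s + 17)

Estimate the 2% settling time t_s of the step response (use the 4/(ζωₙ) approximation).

Comparing s^2 + 4s + 17 to s^2 + 2ζωₙs + ωₙ²: ωₙ = √17 ≈ 4.123 rad/s and ζ = 4/(2·√17) ≈ 0.4851.
ζωₙ = 4/2 = 2, so t_s ≈ 4/(ζωₙ) = 4/2 = 2 s.

t_s ≈ 2 s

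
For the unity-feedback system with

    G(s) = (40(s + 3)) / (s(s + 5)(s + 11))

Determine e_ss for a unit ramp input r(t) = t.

G(s) has one pole at the origin.
This is a Type 1 system. Kv = lim_{s→0} s·G(s) = 120/55 = 24/11.
e_ss = 1/Kv = 1/(24/11) = 11/24 ≈ 0.4583.

e_ss = 0.4583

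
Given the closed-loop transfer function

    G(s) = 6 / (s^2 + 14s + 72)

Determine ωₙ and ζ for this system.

ωₙ ≈ 8.485 rad/s, ζ ≈ 0.8250

Compare the denominator to the standard form s^2 + 2ζωₙs + ωₙ².
ωₙ² = 72, so ωₙ = √72 ≈ 8.485 rad/s.
2ζωₙ = 14, so ζ = 14/(2·√72) ≈ 0.8250.
With ζ = 0.8250 the response is underdamped.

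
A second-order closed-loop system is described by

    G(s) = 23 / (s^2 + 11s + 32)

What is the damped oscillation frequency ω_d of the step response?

ω_d ≈ 1.323 rad/s

Comparing s^2 + 11s + 32 to s^2 + 2ζωₙs + ωₙ²: ωₙ = √32 ≈ 5.657 rad/s and ζ = 11/(2·√32) ≈ 0.9723.
ζωₙ = 11/2 = 5.5, so ω_d = ωₙ√(1−ζ²) = √(ωₙ² − (ζωₙ)²) = √(32 − 5.5²) = √1.75 ≈ 1.323 rad/s.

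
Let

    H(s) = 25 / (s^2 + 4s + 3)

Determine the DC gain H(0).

Set s = 0: H(0) = (25) / (3) = 25/3.

H(0) = 25/3 ≈ 8.333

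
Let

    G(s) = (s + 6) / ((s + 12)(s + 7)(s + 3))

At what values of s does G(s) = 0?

Set the numerator to zero: s + 6 = 0.
So s = -6.

s = -6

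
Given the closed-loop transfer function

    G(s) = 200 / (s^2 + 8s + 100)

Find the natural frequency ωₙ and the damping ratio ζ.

ωₙ = 10 rad/s, ζ = 0.4

Compare the denominator to the standard form s^2 + 2ζωₙs + ωₙ².
ωₙ² = 100, so ωₙ = 10 rad/s.
2ζωₙ = 8, so ζ = 8/(2·10) = 0.4.
With ζ = 0.4 the response is underdamped.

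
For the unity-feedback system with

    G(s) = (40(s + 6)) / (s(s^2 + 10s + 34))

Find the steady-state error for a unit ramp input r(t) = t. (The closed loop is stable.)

G(s) has one pole at the origin.
This is a Type 1 system. Kv = lim_{s→0} s·G(s) = 240/34 = 120/17.
e_ss = 1/Kv = 1/(120/17) = 17/120 ≈ 0.1417.

e_ss = 0.1417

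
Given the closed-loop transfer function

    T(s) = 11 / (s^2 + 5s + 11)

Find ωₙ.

ωₙ ≈ 3.317 rad/s

Compare the denominator to the standard form s^2 + 2ζωₙs + ωₙ².
ωₙ² = 11, so ωₙ = √11 ≈ 3.317 rad/s.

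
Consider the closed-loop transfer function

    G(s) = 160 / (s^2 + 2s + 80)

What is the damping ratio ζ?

Compare the denominator to the standard form s^2 + 2ζωₙs + ωₙ².
ωₙ² = 80, so ωₙ = √80 ≈ 8.944 rad/s.
2ζωₙ = 2, so ζ = 2/(2·√80) ≈ 0.1118.

ζ ≈ 0.1118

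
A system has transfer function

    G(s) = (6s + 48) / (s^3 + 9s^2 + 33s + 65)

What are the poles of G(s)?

s = -2 + 3j, -2 - 3j, -5

The poles are the roots of the denominator s^3 + 9s^2 + 33s + 65 = 0.
Trying s = -5: the polynomial evaluates to 0, so (s + 5) is a factor.
Dividing out leaves s^2 + 4s + 13 = 0.
The quadratic formula then gives s = -2 ± 3j.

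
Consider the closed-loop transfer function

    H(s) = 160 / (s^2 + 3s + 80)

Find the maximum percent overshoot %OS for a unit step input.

Comparing s^2 + 3s + 80 to s^2 + 2ζωₙs + ωₙ²: ωₙ = √80 ≈ 8.944 rad/s and ζ = 3/(2·√80) ≈ 0.1677.
%OS = 100·exp(−πζ/√(1−ζ²)) = 100·exp(−π·0.1677/√(1−0.1677²)) ≈ 58.6%.

%OS ≈ 58.6%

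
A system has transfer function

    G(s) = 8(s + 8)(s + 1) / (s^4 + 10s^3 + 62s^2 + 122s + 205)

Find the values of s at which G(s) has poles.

The poles are the roots of the denominator s^4 + 10s^3 + 62s^2 + 122s + 205 = 0.
No real roots exist; factor into two real quadratics: (s^2 + 2s + 5)(s^2 + 8s + 41) = 0.
Each quadratic gives a conjugate pair via the quadratic formula.

s = -1 ± 2j, -4 ± 5j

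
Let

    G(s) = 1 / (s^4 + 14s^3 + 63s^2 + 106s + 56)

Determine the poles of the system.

The poles are the roots of the denominator s^4 + 14s^3 + 63s^2 + 106s + 56 = 0.
Trying s = -7: the polynomial evaluates to 0, so (s + 7) is a factor.
Dividing out leaves s^3 + 7s^2 + 14s + 8 = 0.
This factors further as (s + 4)(s + 1)(s + 2) = 0.

s = -7, -4, -1, -2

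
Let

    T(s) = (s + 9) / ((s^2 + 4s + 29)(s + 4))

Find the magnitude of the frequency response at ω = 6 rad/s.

Substitute s = j6: numerator = 9 + j6, denominator = -172 + j54.
|T(j6)| = |9 + j6| / |-172 + j54| = 10.817 / 180.28 = 0.06000.

|T(j6)| = 0.06000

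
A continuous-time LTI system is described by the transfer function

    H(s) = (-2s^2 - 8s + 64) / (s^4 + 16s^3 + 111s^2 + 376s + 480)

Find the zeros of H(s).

Set the numerator to zero: -2s^2 - 8s + 64 = 0, i.e. -2·(s^2 + 4s - 32) = 0.
Factoring: (s - 4)(s + 8) = 0.

s = 4, -8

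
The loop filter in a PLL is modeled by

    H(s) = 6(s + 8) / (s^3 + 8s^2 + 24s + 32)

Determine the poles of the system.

s = -2 ± 2j, -4

The poles are the roots of the denominator s^3 + 8s^2 + 24s + 32 = 0.
Trying s = -4: the polynomial evaluates to 0, so (s + 4) is a factor.
Dividing out leaves s^2 + 4s + 8 = 0.
The quadratic formula then gives s = -2 ± 2j.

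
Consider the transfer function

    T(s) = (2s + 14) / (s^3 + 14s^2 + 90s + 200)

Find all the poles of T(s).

The poles are the roots of the denominator s^3 + 14s^2 + 90s + 200 = 0.
Trying s = -4: the polynomial evaluates to 0, so (s + 4) is a factor.
Dividing out leaves s^2 + 10s + 50 = 0.
The quadratic formula then gives s = -5 ± 5j.

s = -5 ± 5j, -4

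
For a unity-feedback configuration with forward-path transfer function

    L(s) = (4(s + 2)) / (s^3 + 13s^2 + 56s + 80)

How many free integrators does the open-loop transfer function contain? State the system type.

Type 0

The denominator has no factor of s at the origin — no free integrator — so this is a Type 0 system.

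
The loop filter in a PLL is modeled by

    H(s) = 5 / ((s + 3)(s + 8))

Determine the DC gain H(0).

H(0) = 5/24 ≈ 0.2083

Set s = 0: H(0) = (5) / (24) = 5/24.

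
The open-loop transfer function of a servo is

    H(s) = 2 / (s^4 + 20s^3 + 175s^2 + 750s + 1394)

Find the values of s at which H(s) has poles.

The poles are the roots of the denominator s^4 + 20s^3 + 175s^2 + 750s + 1394 = 0.
No real roots exist; factor into two real quadratics: (s^2 + 10s + 34)(s^2 + 10s + 41) = 0.
Each quadratic gives a conjugate pair via the quadratic formula.

s = -5 ± 3j, -5 ± 4j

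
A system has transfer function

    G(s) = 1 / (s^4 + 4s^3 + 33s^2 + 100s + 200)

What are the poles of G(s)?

The poles are the roots of the denominator s^4 + 4s^3 + 33s^2 + 100s + 200 = 0.
No real roots exist; factor into two real quadratics: (s^2 + 25)(s^2 + 4s + 8) = 0.
Each quadratic gives a conjugate pair via the quadratic formula.

s = 5j, -5j, -2 + 2j, -2 - 2j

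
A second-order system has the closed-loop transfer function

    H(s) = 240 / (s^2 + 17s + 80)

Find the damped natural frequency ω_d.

Comparing s^2 + 17s + 80 to s^2 + 2ζωₙs + ωₙ²: ωₙ = √80 ≈ 8.944 rad/s and ζ = 17/(2·√80) ≈ 0.9503.
ζωₙ = 17/2 = 8.5, so ω_d = ωₙ√(1−ζ²) = √(ωₙ² − (ζωₙ)²) = √(80 − 8.5²) = √7.75 ≈ 2.784 rad/s.

ω_d ≈ 2.784 rad/s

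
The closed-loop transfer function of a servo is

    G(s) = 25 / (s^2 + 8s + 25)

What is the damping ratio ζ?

ζ = 0.8

Compare the denominator to the standard form s^2 + 2ζωₙs + ωₙ².
ωₙ² = 25, so ωₙ = 5 rad/s.
2ζωₙ = 8, so ζ = 8/(2·5) = 0.8.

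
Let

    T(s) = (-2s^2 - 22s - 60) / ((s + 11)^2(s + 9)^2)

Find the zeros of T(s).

Set the numerator to zero: -2s^2 - 22s - 60 = 0, i.e. -2·(s^2 + 11s + 30) = 0.
Factoring: (s + 5)(s + 6) = 0.

s = -5, -6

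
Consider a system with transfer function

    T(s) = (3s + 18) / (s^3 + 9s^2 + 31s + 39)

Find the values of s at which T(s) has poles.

The poles are the roots of the denominator s^3 + 9s^2 + 31s + 39 = 0.
Trying s = -3: the polynomial evaluates to 0, so (s + 3) is a factor.
Dividing out leaves s^2 + 6s + 13 = 0.
The quadratic formula then gives s = -3 ± 2j.

s = -3 ± 2j, -3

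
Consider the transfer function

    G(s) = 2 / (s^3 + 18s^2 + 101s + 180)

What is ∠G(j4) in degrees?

∠G(j4) ≈ -107.6°

At s = j4: numerator = 2, denominator = -108 + j340.
∠G = ∠num − ∠den = 0° − (107.62°) = -107.6°.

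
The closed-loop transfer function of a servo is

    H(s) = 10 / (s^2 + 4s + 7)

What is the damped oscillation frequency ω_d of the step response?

ω_d ≈ 1.732 rad/s

Comparing s^2 + 4s + 7 to s^2 + 2ζωₙs + ωₙ²: ωₙ = √7 ≈ 2.646 rad/s and ζ = 4/(2·√7) ≈ 0.7559.
ζωₙ = 4/2 = 2, so ω_d = ωₙ√(1−ζ²) = √(ωₙ² − (ζωₙ)²) = √(7 − 2²) = √3 ≈ 1.732 rad/s.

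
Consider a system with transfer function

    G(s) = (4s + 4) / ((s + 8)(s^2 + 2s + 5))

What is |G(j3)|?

Substitute s = j3: numerator = 4 + j12, denominator = -50 + j36.
|G(j3)| = |4 + j12| / |-50 + j36| = 12.649 / 61.612 ≈ 0.2053.

|G(j3)| ≈ 0.2053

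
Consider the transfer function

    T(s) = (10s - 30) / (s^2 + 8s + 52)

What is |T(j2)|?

Substitute s = j2: numerator = -30 + j20, denominator = 48 + j16.
|T(j2)| = |-30 + j20| / |48 + j16| = 36.056 / 50.596 ≈ 0.7126.

|T(j2)| ≈ 0.7126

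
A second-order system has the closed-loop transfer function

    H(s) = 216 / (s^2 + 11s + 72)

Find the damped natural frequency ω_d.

Comparing s^2 + 11s + 72 to s^2 + 2ζωₙs + ωₙ²: ωₙ = √72 ≈ 8.485 rad/s and ζ = 11/(2·√72) ≈ 0.6482.
ζωₙ = 11/2 = 5.5, so ω_d = ωₙ√(1−ζ²) = √(ωₙ² − (ζωₙ)²) = √(72 − 5.5²) = √41.75 ≈ 6.461 rad/s.

ω_d ≈ 6.461 rad/s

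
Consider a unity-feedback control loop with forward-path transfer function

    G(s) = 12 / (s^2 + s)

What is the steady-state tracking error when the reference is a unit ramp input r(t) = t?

e_ss = 0.08333

G(s) has one pole at the origin.
This is a Type 1 system. Kv = lim_{s→0} s·G(s) = 12/1.
e_ss = 1/Kv = 1/(12) = 1/12 ≈ 0.08333.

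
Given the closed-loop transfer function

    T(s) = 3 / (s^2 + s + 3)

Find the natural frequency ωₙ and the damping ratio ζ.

ωₙ ≈ 1.732 rad/s, ζ ≈ 0.2887

Compare the denominator to the standard form s^2 + 2ζωₙs + ωₙ².
ωₙ² = 3, so ωₙ = √3 ≈ 1.732 rad/s.
2ζωₙ = 1, so ζ = 1/(2·√3) ≈ 0.2887.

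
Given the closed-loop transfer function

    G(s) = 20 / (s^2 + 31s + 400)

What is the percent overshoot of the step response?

Comparing s^2 + 31s + 400 to s^2 + 2ζωₙs + ωₙ²: ωₙ = 20 rad/s and ζ = 31/(2·20) = 0.775.
%OS = 100·exp(−πζ/√(1−ζ²)) = 100·exp(−π·0.775/√(1−0.775²)) ≈ 2.12%.

%OS ≈ 2.12%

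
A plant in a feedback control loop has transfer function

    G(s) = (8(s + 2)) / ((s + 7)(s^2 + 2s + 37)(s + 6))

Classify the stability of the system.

The poles can be read from the denominator factors: s = -7, -1 ± 6j, -6.
Since all poles lie strictly in the left half-plane, the system is stable.

stable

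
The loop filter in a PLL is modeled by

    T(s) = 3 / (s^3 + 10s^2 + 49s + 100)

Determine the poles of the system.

s = -4, -3 + 4j, -3 - 4j

The poles are the roots of the denominator s^3 + 10s^2 + 49s + 100 = 0.
Trying s = -4: the polynomial evaluates to 0, so (s + 4) is a factor.
Dividing out leaves s^2 + 6s + 25 = 0.
The quadratic formula then gives s = -3 ± 4j.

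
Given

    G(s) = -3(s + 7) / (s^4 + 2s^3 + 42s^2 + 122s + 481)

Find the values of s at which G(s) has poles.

The poles are the roots of the denominator s^4 + 2s^3 + 42s^2 + 122s + 481 = 0.
No real roots exist; factor into two real quadratics: (s^2 - 2s + 37)(s^2 + 4s + 13) = 0.
Each quadratic gives a conjugate pair via the quadratic formula.

s = 1 ± 6j, -2 ± 3j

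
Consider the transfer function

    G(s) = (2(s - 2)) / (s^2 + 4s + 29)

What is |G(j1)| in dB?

Substitute s = j1: numerator = -4 + j2, denominator = 28 + j4.
|G(j1)| = |-4 + j2| / |28 + j4| = 4.4721 / 28.284 ≈ 0.1581.
In decibels: 20·log₁₀(0.1581) ≈ -16.0 dB.

|G(j1)|_dB ≈ -16.0 dB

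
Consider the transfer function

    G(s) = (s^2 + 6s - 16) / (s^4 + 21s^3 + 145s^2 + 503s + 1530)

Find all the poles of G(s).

The poles are the roots of the denominator s^4 + 21s^3 + 145s^2 + 503s + 1530 = 0.
Trying s = -9: the polynomial evaluates to 0, so (s + 9) is a factor.
Dividing out leaves s^3 + 12s^2 + 37s + 170 = 0.
This factors further as (s + 10)(s^2 + 2s + 17) = 0.

s = -9, -10, -1 + 4j, -1 - 4j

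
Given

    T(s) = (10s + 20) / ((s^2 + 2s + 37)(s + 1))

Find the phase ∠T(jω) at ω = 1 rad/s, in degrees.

∠T(j1) ≈ -21.61°

At s = j1: numerator = 20 + j10, denominator = 34 + j38.
∠T = ∠num − ∠den = 26.565° − (48.180°) = -21.61°.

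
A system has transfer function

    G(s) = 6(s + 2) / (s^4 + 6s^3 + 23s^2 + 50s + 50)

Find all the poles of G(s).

s = -2 + j, -2 - j, -1 + 3j, -1 - 3j

The poles are the roots of the denominator s^4 + 6s^3 + 23s^2 + 50s + 50 = 0.
No real roots exist; factor into two real quadratics: (s^2 + 4s + 5)(s^2 + 2s + 10) = 0.
Each quadratic gives a conjugate pair via the quadratic formula.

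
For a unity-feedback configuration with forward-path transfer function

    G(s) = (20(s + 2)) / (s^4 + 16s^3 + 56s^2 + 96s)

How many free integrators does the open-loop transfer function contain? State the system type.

Type 1

The denominator has 1 factor of s at the origin (free integrator), so this is a Type 1 system.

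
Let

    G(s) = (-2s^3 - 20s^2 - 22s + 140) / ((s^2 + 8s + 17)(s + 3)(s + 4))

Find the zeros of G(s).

Set the numerator to zero: -2s^3 - 20s^2 - 22s + 140 = 0, i.e. -2·(s^3 + 10s^2 + 11s - 70) = 0.
Factoring: (s + 7)(s + 5)(s - 2) = 0.

s = -7, -5, 2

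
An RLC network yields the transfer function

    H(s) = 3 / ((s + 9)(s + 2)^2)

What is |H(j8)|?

Substitute s = j8: numerator = 3, denominator = -796 - j192.
|H(j8)| = |3| / |-796 - j192| = 3 / 818.83 ≈ 0.003664.

|H(j8)| ≈ 0.003664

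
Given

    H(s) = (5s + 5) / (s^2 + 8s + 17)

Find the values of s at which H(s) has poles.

s = -4 + j, -4 - j

The poles are the roots of the denominator s^2 + 8s + 17 = 0.
Using the quadratic formula: s = (-8 ± √(-4))/2 = -4 ± 1j.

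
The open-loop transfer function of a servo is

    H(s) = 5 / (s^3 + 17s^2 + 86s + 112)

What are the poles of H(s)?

The poles are the roots of the denominator s^3 + 17s^2 + 86s + 112 = 0.
Trying s = -2: the polynomial evaluates to 0, so (s + 2) is a factor.
Dividing out leaves s^2 + 15s + 56 = 0.
Factoring the quadratic: (s + 8)(s + 7) = 0.

s = -2, -8, -7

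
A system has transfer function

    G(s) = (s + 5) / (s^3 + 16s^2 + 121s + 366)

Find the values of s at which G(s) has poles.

The poles are the roots of the denominator s^3 + 16s^2 + 121s + 366 = 0.
Trying s = -6: the polynomial evaluates to 0, so (s + 6) is a factor.
Dividing out leaves s^2 + 10s + 61 = 0.
The quadratic formula then gives s = -5 ± 6j.

s = -6, -5 + 6j, -5 - 6j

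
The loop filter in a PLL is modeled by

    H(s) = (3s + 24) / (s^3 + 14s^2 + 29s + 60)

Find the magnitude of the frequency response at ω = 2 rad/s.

Substitute s = j2: numerator = 24 + j6, denominator = 4 + j50.
|H(j2)| = |24 + j6| / |4 + j50| = 24.739 / 50.160 ≈ 0.4932.

|H(j2)| ≈ 0.4932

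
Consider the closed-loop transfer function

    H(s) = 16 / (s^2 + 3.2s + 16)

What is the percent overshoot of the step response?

Comparing s^2 + 3.2s + 16 to s^2 + 2ζωₙs + ωₙ²: ωₙ = 4 rad/s and ζ = 3.2/(2·4) = 0.4.
%OS = 100·exp(−πζ/√(1−ζ²)) = 100·exp(−π·0.4/√(1−0.4²)) ≈ 25.4%.

%OS ≈ 25.4%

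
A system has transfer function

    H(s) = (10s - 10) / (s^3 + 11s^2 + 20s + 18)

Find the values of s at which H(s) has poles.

The poles are the roots of the denominator s^3 + 11s^2 + 20s + 18 = 0.
Trying s = -9: the polynomial evaluates to 0, so (s + 9) is a factor.
Dividing out leaves s^2 + 2s + 2 = 0.
The quadratic formula then gives s = -1 ± 1j.

s = -1 ± j, -9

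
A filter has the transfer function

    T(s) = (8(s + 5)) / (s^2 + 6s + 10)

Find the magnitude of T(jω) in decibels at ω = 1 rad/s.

Substitute s = j1: numerator = 40 + j8, denominator = 9 + j6.
|T(j1)| = |40 + j8| / |9 + j6| = 40.792 / 10.817 ≈ 3.771.
In decibels: 20·log₁₀(3.771) ≈ 11.5 dB.

|T(j1)|_dB ≈ 11.5 dB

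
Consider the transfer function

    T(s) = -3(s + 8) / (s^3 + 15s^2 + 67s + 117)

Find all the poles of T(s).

s = -3 + 2j, -3 - 2j, -9

The poles are the roots of the denominator s^3 + 15s^2 + 67s + 117 = 0.
Trying s = -9: the polynomial evaluates to 0, so (s + 9) is a factor.
Dividing out leaves s^2 + 6s + 13 = 0.
The quadratic formula then gives s = -3 ± 2j.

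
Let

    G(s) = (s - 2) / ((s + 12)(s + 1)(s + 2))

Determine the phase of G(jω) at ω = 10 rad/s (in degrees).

At s = j10: numerator = -2 + j10, denominator = -1476 - j620.
∠G = ∠num − ∠den = 101.31° − (-157.21°) = 258.5°, which wraps to -101.5°.

∠G(j10) ≈ -101.5°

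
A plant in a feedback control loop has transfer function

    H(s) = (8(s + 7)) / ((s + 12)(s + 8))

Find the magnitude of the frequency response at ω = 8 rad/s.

Substitute s = j8: numerator = 56 + j64, denominator = 32 + j160.
|H(j8)| = |56 + j64| / |32 + j160| = 85.041 / 163.17 ≈ 0.5212.

|H(j8)| ≈ 0.5212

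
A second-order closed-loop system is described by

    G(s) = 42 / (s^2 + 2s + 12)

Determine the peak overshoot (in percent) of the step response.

Comparing s^2 + 2s + 12 to s^2 + 2ζωₙs + ωₙ²: ωₙ = √12 ≈ 3.464 rad/s and ζ = 2/(2·√12) ≈ 0.2887.
%OS = 100·exp(−πζ/√(1−ζ²)) = 100·exp(−π·0.2887/√(1−0.2887²)) ≈ 38.8%.

%OS ≈ 38.8%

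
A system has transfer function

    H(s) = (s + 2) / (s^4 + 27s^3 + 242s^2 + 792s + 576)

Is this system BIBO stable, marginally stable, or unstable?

stable

The denominator s^4 + 27s^3 + 242s^2 + 792s + 576 factors as (s + 12)(s + 6)(s + 1)(s + 8), giving poles at s = -12, -6, -1, -8.
Since all poles lie strictly in the left half-plane, the system is stable.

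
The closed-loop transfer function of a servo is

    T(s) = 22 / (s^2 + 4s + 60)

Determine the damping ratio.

ζ ≈ 0.2582

Compare the denominator to the standard form s^2 + 2ζωₙs + ωₙ².
ωₙ² = 60, so ωₙ = √60 ≈ 7.746 rad/s.
2ζωₙ = 4, so ζ = 4/(2·√60) ≈ 0.2582.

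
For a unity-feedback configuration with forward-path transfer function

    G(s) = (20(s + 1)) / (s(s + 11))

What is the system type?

The denominator has 1 factor of s at the origin (free integrator), so this is a Type 1 system.

Type 1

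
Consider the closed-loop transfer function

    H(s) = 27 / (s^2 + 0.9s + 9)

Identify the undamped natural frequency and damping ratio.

Compare the denominator to the standard form s^2 + 2ζωₙs + ωₙ².
ωₙ² = 9, so ωₙ = 3 rad/s.
2ζωₙ = 0.9, so ζ = 0.9/(2·3) = 0.15.

ωₙ = 3 rad/s, ζ = 0.15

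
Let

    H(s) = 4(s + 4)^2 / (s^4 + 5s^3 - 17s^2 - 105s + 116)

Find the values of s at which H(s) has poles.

s = 4, -5 + 2j, -5 - 2j, 1

The poles are the roots of the denominator s^4 + 5s^3 - 17s^2 - 105s + 116 = 0.
Trying s = 4: the polynomial evaluates to 0, so (s - 4) is a factor.
Dividing out leaves s^3 + 9s^2 + 19s - 29 = 0.
This factors further as (s^2 + 10s + 29)(s - 1) = 0.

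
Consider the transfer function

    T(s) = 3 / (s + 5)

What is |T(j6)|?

|T(j6)| ≈ 0.3841

Substitute s = j6: numerator = 3, denominator = 5 + j6.
|T(j6)| = |3| / |5 + j6| = 3 / 7.8102 ≈ 0.3841.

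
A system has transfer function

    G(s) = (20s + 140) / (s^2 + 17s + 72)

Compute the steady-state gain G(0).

G(0) = 35/18 ≈ 1.944

Set s = 0: G(0) = (140) / (72) = 35/18.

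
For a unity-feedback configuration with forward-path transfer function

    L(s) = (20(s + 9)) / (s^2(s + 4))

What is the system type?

Type 2

The denominator has 2 factors of s at the origin (free integrators), so this is a Type 2 system.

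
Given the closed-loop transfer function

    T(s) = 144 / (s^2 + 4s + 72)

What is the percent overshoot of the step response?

%OS ≈ 46.7%

Comparing s^2 + 4s + 72 to s^2 + 2ζωₙs + ωₙ²: ωₙ = √72 ≈ 8.485 rad/s and ζ = 4/(2·√72) ≈ 0.2357.
%OS = 100·exp(−πζ/√(1−ζ²)) = 100·exp(−π·0.2357/√(1−0.2357²)) ≈ 46.7%.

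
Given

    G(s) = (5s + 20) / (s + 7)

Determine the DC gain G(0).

G(0) = 20/7 ≈ 2.857

Set s = 0: G(0) = (20) / (7) = 20/7.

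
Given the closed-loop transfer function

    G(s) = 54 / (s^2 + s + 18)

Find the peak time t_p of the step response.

Comparing s^2 + s + 18 to s^2 + 2ζωₙs + ωₙ²: ωₙ = √18 ≈ 4.243 rad/s and ζ = 1/(2·√18) ≈ 0.1179.
ζωₙ = 1/2 = 0.5, so ω_d = ωₙ√(1−ζ²) = √(ωₙ² − (ζωₙ)²) = √(18 − 0.5²) = √17.75 ≈ 4.213 rad/s.
t_p = π/ω_d = π/4.213 ≈ 0.7457 s.

t_p ≈ 0.7457 s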